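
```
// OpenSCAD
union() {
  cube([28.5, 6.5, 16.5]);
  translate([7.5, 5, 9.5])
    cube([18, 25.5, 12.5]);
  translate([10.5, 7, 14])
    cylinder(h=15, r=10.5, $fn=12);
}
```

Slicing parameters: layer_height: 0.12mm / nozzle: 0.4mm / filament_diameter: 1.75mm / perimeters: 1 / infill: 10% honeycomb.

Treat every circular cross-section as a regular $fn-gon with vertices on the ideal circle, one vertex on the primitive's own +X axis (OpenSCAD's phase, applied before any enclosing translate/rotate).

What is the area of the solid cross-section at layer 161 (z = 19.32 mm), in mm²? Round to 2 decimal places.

At z = 19.32 mm: the cube does not reach this height (z outside [0, 16.5]); the cube at (7.5, 5) (footprint 18×25.5) is included at this height (area 459.00 mm²); the cylinder at (10.5, 7): section is a regular 12-gon, circumradius r=10.5 (area = (12/2)·10.500²·sin(360°/12) = 330.75 mm²); Taking the union: the regions partially overlap — summed areas 789.75 mm² minus the doubly-counted overlap 139.45 mm² gives 650.30 mm² — area = 650.30 mm². Overall, the cross-section is a single solid region. Net area = 650.30 mm².

650.30 mm²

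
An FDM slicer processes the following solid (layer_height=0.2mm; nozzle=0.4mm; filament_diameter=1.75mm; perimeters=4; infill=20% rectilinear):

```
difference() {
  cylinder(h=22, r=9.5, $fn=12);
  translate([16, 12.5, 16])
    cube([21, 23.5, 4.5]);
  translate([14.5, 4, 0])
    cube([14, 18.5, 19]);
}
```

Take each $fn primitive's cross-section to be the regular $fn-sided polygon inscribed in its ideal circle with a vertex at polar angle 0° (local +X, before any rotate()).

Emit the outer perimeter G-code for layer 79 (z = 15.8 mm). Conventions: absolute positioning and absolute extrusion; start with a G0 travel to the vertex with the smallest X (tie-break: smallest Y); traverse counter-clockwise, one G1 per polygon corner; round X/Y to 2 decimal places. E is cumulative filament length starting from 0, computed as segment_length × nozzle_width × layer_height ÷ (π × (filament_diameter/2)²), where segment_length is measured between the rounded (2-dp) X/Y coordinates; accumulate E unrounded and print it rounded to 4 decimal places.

G0 X-9.50 Y0.00 Z15.80
G1 X-8.23 Y-4.75 E0.1635
G1 X-4.75 Y-8.23 E0.3272
G1 X0.00 Y-9.50 E0.4908
G1 X4.75 Y-8.23 E0.6543
G1 X8.23 Y-4.75 E0.8180
G1 X9.50 Y0.00 E0.9815
G1 X8.23 Y4.75 E1.1451
G1 X4.75 Y8.23 E1.3087
G1 X0.00 Y9.50 E1.4723
G1 X-4.75 Y8.23 E1.6358
G1 X-8.23 Y4.75 E1.7995
G1 X-9.50 Y0.00 E1.9630

At z = 15.8 mm: the cylinder: section is a regular 12-gon, circumradius r=9.5; the cube at (16, 12.5) does not reach this height (z outside [16, 20.5]); the cube at (14.5, 4) is present — its section is the full 14×18.5 rectangle; Taking the first minus the rest: starting from the r=9.5 cylinder, the 14×18.5 cube at (14.5, 4) misses the remaining region (no effect) — 1 connected region. The outline is a single polygon with 12 vertices. Extrusion per mm of travel: 0.4 × 0.2 / (π × 0.875²) = 0.033260. Accumulating E over each segment gives final E = 1.9630.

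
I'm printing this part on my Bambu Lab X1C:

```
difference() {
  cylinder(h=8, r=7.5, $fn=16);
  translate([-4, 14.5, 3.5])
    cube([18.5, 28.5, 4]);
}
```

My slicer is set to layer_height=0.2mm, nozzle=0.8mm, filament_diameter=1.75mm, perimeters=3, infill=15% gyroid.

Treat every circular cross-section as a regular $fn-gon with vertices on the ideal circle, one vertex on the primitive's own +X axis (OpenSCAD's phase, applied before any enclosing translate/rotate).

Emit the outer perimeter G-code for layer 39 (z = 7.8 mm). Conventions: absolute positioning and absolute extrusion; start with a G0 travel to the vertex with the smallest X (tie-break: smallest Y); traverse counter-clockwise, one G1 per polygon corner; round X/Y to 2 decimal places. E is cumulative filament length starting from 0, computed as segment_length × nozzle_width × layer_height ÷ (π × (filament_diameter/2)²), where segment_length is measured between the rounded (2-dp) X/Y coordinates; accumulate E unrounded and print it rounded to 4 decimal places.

At z = 7.8 mm: the cylinder: section is a regular 16-gon, circumradius r=7.5; the cube at (-4, 14.5) does not reach this height (z outside [3.5, 7.5]); Subtracting the remaining from the first: none of the subtracted shapes is present at this height, so the r=7.5 cylinder is unchanged — 1 connected region. The outline is a single polygon with 16 vertices. Extrusion per mm of travel: 0.8 × 0.2 / (π × 0.875²) = 0.066520. Accumulating E over each segment gives final E = 3.1143.

G0 X-7.50 Y0.00 Z7.80
G1 X-6.93 Y-2.87 E0.1946
G1 X-5.30 Y-5.30 E0.3893
G1 X-2.87 Y-6.93 E0.5839
G1 X0.00 Y-7.50 E0.7786
G1 X2.87 Y-6.93 E0.9732
G1 X5.30 Y-5.30 E1.1679
G1 X6.93 Y-2.87 E1.3625
G1 X7.50 Y0.00 E1.5571
G1 X6.93 Y2.87 E1.7518
G1 X5.30 Y5.30 E1.9464
G1 X2.87 Y6.93 E2.1411
G1 X0.00 Y7.50 E2.3357
G1 X-2.87 Y6.93 E2.5303
G1 X-5.30 Y5.30 E2.7250
G1 X-6.93 Y2.87 E2.9196
G1 X-7.50 Y0.00 E3.1143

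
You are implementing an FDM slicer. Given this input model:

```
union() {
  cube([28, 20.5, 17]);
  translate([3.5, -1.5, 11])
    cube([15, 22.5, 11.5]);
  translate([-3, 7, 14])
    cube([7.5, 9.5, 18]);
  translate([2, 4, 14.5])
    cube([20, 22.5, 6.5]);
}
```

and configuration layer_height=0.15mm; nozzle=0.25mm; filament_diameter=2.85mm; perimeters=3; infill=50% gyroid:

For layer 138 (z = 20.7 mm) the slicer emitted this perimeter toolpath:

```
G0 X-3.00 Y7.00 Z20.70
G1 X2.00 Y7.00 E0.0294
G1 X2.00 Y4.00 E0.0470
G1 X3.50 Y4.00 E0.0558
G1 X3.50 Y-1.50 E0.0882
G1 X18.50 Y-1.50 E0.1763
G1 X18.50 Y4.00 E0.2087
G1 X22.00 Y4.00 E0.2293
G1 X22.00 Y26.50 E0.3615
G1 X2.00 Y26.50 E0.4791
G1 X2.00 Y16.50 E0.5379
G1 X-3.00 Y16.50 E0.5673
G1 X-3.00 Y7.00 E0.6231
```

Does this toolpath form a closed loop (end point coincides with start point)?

Start point (G0): (-3.00, 7.00). End point (last G1): the path returns to the start — closed.

yes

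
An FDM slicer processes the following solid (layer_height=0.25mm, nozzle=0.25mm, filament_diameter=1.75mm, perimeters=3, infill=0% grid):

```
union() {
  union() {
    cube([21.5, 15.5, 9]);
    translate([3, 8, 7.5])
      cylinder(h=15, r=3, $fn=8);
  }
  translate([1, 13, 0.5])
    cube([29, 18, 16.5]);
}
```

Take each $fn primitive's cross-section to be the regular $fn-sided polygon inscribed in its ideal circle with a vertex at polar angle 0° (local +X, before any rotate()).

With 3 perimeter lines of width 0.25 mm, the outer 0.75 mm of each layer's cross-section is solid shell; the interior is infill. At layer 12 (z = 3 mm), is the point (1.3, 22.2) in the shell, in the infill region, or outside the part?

At z = 3 mm: the cube (footprint 21.5×15.5) is included at this height; the cylinder at (3, 8) is not intersected at this z (z outside [7.5, 22.5]); Merging all regions: only the 21.5×15.5 cube is present, so the union is just that shape — 1 connected region; the 29×18 cube at (1, 13) contributes its full rectangle; Merging all regions: the regions partially overlap (shared area 51.25 mm²), so overlapping operands fuse into one piece — 1 connected region. Overall, the cross-section is a single solid region. The nearest boundary edge runs (1.00, 15.50)→(1.00, 31.00); distance from the point to it = 0.30 mm. The point is inside the cross-section, 0.30 mm from the nearest boundary — within the 0.75 mm shell band (3 × 0.25).

shell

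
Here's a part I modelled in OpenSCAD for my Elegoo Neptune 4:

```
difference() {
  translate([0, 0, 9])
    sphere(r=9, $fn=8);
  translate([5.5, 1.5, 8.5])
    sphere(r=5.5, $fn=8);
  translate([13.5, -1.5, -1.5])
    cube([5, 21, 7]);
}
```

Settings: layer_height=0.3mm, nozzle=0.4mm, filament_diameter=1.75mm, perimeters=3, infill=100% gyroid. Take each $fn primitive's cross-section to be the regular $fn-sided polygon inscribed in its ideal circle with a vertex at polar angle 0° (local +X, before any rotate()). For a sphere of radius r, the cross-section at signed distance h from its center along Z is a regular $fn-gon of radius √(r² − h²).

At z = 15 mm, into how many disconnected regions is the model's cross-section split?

1

At z = 15 mm: the r=9 sphere contributes a regular 8-gon of circumradius √(9²−6²) = 6.708; the sphere at (5.5, 1.5) is absent (|z−center|=6.500 > r=5.5); the cube at (13.5, -1.5) is not intersected at this z (z outside [-1.5, 5.5]); Taking the first minus the rest: none of the subtracted shapes is present at this height, so the r=9 sphere is unchanged — 1 connected region. The result has 1 disconnected region.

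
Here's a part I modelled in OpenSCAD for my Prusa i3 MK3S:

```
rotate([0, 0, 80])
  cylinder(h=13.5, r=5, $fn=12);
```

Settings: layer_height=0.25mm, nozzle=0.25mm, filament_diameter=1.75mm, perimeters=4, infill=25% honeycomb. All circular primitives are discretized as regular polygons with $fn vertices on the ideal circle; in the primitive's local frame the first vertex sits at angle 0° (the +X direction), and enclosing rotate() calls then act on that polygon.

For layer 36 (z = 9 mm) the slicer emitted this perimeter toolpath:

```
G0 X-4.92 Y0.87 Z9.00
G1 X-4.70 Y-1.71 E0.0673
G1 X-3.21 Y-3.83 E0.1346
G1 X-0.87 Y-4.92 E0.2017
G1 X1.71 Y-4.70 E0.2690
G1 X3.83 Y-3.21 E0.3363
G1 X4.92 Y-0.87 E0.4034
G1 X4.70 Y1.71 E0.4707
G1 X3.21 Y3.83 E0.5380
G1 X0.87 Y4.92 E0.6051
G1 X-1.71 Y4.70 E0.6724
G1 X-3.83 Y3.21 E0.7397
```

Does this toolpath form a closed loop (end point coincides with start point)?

no

Start point (G0): (-4.92, 0.87). End point (last G1): the path does not return to the start — open.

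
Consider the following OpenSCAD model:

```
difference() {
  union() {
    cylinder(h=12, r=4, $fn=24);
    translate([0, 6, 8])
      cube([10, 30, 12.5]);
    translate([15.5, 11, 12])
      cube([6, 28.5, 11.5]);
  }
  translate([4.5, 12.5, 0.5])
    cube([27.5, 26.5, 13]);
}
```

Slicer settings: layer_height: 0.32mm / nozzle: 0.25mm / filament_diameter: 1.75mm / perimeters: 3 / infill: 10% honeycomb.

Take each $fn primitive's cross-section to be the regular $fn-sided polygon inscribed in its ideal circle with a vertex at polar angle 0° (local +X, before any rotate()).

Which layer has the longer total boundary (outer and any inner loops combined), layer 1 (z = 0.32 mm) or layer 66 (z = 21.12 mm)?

Layer 1 (z = 0.32): the r=4 cylinder gives a regular 24-gon of circumradius 4 (constant along its height) (perimeter = 2·24·4.000·sin(180°/24) = 25.06 mm); the cube at (0, 6) does not reach this height (z outside [8, 20.5]); the cube at (15.5, 11) does not reach this height (z outside [12, 23.5]); Merging all regions: only the r=4 cylinder is present, so the union is just that shape — boundary = 25.06 mm; the cube at (4.5, 12.5) is absent (z outside [0.5, 13.5]); Taking the first minus the rest: none of the subtracted shapes is present at this height, so that combined region is unchanged — boundary = 25.06 mm. So its perimeter = 25.06 mm. Layer 66 (z = 21.12): the cylinder does not reach this height (z outside [0, 12]); the cube at (0, 6) is not intersected at this z (z outside [8, 20.5]); the cube at (15.5, 11) (footprint 6×28.5) is included at this height (perimeter 69.00 mm); Merging all regions: only the 6×28.5 cube at (15.5, 11) is present, so the union is just that shape — boundary = 69.00 mm; the cube at (4.5, 12.5) does not reach this height (z outside [0.5, 13.5]); After the difference (first − rest): none of the subtracted shapes is present at this height, so the result so far is unchanged — boundary = 69.00 mm. So its perimeter = 69.00 mm. Layer 66 is larger (69.00 vs 25.06 mm).

layer 66 (z = 21.12 mm)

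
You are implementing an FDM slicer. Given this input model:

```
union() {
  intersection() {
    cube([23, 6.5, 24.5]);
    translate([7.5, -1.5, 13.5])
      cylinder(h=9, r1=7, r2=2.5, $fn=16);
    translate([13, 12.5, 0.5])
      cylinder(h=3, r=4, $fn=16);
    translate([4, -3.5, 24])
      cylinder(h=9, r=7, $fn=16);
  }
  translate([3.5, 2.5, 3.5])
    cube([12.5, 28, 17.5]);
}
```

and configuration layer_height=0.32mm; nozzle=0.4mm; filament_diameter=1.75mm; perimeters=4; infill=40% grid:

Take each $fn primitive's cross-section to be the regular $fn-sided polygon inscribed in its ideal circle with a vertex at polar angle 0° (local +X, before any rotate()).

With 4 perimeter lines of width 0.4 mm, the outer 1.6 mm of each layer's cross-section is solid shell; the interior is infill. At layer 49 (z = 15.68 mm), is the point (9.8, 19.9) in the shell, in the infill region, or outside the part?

At z = 15.68 mm: the cube is present — its section is the full 23×6.5 rectangle; the cone at (7.5, -1.5) contributes a regular 16-gon of circumradius 5.910 (interpolated between r1=7 and r2=2.5 at t=0.242); the cylinder at (13, 12.5) is not intersected at this z (z outside [0.5, 3.5]); the cylinder at (4, -3.5) is absent (z outside [24, 33]); Keeping only the common overlap: at least one operand is absent at this height, so nothing remains; the 12.5×28 cube at (3.5, 2.5) contributes its full rectangle; Taking the union: only the 12.5×28 cube at (3.5, 2.5) is present, so the union is just that shape — 1 connected region. Overall, the cross-section is a single solid region. The nearest boundary edge runs (16.00, 2.50)→(16.00, 30.50); distance from the point to it = 6.20 mm. The point is inside the cross-section and 6.20 mm from the nearest boundary — more than the 1.6 mm shell width (4 × 0.4), so it's in the infill interior.

infill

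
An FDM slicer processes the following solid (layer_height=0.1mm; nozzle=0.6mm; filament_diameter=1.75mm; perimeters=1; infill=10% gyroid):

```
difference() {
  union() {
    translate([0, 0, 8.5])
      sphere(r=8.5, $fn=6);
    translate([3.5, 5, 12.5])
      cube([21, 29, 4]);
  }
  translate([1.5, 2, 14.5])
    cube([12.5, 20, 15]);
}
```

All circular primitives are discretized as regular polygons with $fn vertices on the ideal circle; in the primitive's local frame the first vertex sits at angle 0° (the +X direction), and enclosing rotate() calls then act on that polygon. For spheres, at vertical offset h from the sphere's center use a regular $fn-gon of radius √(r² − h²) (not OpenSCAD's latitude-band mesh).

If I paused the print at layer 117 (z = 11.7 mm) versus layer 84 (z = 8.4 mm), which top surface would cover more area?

layer 84 (z = 8.4 mm)

Layer 117 (z = 11.7): the r=8.5 sphere slices to a regular 6-gon of circumradius 7.875 (√(r²−h²) with h=3.2 from center) (area = (6/2)·7.875²·sin(360°/6) = 161.11 mm²); the cube at (3.5, 5) does not reach this height (z outside [12.5, 16.5]); Combining (union): only the r=8.5 sphere is present, so the union is just that shape — area = 161.11 mm²; the cube at (1.5, 2) is absent (z outside [14.5, 29.5]); After the difference (first − rest): none of the subtracted shapes is present at this height, so the result so far is unchanged — area = 161.11 mm². So its area = 161.11 mm². Layer 84 (z = 8.4): the r=8.5 sphere contributes a regular 6-gon of circumradius √(8.5²−0.1²) = 8.499 (area = (6/2)·8.499²·sin(360°/6) = 187.69 mm²); the cube at (3.5, 5) does not reach this height (z outside [12.5, 16.5]); Combining (union): only the r=8.5 sphere is present, so the union is just that shape — area = 187.69 mm²; the cube at (1.5, 2) is not intersected at this z (z outside [14.5, 29.5]); After the difference (first − rest): none of the subtracted shapes is present at this height, so that combined region is unchanged — area = 187.69 mm². So its area = 187.69 mm². Layer 84 is larger (187.69 vs 161.11 mm²).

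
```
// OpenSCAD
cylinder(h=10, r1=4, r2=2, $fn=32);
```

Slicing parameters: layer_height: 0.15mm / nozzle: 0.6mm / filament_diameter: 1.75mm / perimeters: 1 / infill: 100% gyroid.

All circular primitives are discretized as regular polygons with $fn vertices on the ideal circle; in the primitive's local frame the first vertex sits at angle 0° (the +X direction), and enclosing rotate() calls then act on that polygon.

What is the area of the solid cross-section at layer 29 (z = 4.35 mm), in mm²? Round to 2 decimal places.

At z = 4.35 mm: the cone contributes a regular 32-gon of circumradius 3.130 (interpolated between r1=4 and r2=2 at t=0.435) (area = (32/2)·3.130²·sin(360°/32) = 30.58 mm²). Overall, the cross-section is a single solid region. Net area = 30.58 mm².

30.58 mm²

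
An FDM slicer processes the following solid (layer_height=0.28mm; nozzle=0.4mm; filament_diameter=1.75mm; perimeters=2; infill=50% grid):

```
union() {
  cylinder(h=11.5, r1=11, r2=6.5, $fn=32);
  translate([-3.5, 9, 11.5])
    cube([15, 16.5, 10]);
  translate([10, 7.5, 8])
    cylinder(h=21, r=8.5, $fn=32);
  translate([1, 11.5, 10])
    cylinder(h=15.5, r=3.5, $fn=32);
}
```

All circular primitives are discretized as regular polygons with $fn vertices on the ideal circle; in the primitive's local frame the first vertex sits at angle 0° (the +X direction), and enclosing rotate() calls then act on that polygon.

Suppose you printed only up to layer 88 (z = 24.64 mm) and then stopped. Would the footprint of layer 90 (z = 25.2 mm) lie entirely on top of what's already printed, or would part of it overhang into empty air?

Compare the two slices. At z = 24.64: the cone is absent (z outside [0, 11.5]); the cube at (-3.5, 9) is not intersected at this z (z outside [11.5, 21.5]); the cylinder at (10, 7.5): section is a regular 32-gon, circumradius r=8.5 (area = (32/2)·8.500²·sin(360°/32) = 225.52 mm²); the r=3.5 cylinder at (1, 11.5) gives a regular 32-gon of circumradius 3.5 (constant along its height) (area = (32/2)·3.500²·sin(360°/32) = 38.24 mm²); Combining (union): the regions partially overlap — summed areas 263.76 mm² minus the doubly-counted overlap 8.61 mm² gives 255.16 mm² — area = 255.16 mm². At z = 25.2: the cone does not reach this height (z outside [0, 11.5]); the cube at (-3.5, 9) does not reach this height (z outside [11.5, 21.5]); the r=8.5 cylinder at (10, 7.5) gives a regular 32-gon of circumradius 8.5 (constant along its height) (area = (32/2)·8.500²·sin(360°/32) = 225.52 mm²); the r=3.5 cylinder at (1, 11.5) gives a regular 32-gon of circumradius 3.5 (constant along its height) (area = (32/2)·3.500²·sin(360°/32) = 38.24 mm²); Combining (union): the regions partially overlap — summed areas 263.76 mm² minus the doubly-counted overlap 8.61 mm² gives 255.16 mm² — area = 255.16 mm². Checking containment: the cross-section at z = 25.2 is a subset of the cross-section at z = 24.64.

entirely on top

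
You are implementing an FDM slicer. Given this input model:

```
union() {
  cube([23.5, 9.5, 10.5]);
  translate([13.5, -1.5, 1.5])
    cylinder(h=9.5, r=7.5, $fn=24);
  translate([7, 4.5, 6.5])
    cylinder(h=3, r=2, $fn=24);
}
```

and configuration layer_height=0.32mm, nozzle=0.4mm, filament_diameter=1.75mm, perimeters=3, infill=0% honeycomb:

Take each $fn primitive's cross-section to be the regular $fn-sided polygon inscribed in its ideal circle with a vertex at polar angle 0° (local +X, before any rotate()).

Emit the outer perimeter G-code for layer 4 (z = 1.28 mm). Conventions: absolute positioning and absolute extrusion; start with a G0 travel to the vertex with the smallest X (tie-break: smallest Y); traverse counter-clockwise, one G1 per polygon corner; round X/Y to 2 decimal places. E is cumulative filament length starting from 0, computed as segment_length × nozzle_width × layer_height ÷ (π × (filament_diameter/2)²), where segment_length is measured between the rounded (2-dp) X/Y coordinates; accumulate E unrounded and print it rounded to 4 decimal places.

At z = 1.28 mm: the cube (footprint 23.5×9.5) is included at this height; the cylinder at (13.5, -1.5) is absent (z outside [1.5, 11]); the cylinder at (7, 4.5) is not intersected at this z (z outside [6.5, 9.5]); Taking the union: only the 23.5×9.5 cube is present, so the union is just that shape — 1 connected region. The outline is a single polygon with 4 vertices. Extrusion per mm of travel: 0.4 × 0.32 / (π × 0.875²) = 0.053216. Accumulating E over each segment gives final E = 3.5123.

G0 X0.00 Y0.00 Z1.28
G1 X23.50 Y0.00 E1.2506
G1 X23.50 Y9.50 E1.7561
G1 X0.00 Y9.50 E3.0067
G1 X0.00 Y0.00 E3.5123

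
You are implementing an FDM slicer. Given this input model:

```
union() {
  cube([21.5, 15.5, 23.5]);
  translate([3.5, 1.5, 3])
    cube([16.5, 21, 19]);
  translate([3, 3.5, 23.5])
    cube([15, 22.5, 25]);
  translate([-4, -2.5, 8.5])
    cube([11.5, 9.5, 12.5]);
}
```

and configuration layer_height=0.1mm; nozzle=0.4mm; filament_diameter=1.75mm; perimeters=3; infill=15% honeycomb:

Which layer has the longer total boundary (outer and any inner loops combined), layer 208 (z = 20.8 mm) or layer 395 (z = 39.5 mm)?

Layer 208 (z = 20.8): the cube (footprint 21.5×15.5) is included at this height (perimeter 74.00 mm); the 16.5×21 cube at (3.5, 1.5) contributes its full rectangle (perimeter 75.00 mm); the cube at (3, 3.5) does not reach this height (z outside [23.5, 48.5]); the 11.5×9.5 cube at (-4, -2.5) contributes its full rectangle (perimeter 42.00 mm); Merging all regions: the regions partially overlap (shared area 283.50 mm²), so the edge portions inside another operand are dropped and the merged outline is re-measured after clipping — boundary = 101.00 mm. So its perimeter = 101.00 mm. Layer 395 (z = 39.5): the cube is absent (z outside [0, 23.5]); the cube at (3.5, 1.5) is not intersected at this z (z outside [3, 22]); the cube at (3, 3.5) is present — its section is the full 15×22.5 rectangle (perimeter 75.00 mm); the cube at (-4, -2.5) is absent (z outside [8.5, 21]); Combining (union): only the 15×22.5 cube at (3, 3.5) is present, so the union is just that shape — boundary = 75.00 mm. So its perimeter = 75.00 mm. Layer 208 is larger (101.00 vs 75.00 mm).

layer 208 (z = 20.8 mm)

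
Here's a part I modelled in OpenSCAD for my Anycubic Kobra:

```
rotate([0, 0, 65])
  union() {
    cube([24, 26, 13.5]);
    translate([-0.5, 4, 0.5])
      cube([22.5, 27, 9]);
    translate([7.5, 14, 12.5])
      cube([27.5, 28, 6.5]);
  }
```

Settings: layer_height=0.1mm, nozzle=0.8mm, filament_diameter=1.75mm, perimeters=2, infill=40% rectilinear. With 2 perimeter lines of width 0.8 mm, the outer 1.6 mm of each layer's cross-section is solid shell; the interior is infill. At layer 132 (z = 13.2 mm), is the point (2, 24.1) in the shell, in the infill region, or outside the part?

shell

At z = 13.2 mm: the cube is present — its section is the full 24×26 rectangle; the cube at (-0.5, 4) is absent (z outside [0.5, 9.5]); the cube at (7.5, 14) (footprint 27.5×28) is included at this height; Taking the union: the regions partially overlap (shared area 198.00 mm²), so overlapping operands fuse into one piece — 1 connected region; (rotated 65° about Z; rotation is an isometry so areas/perimeters/island counts are preserved). Overall, the cross-section is a single solid region. Undo the 65° rotation: the query point maps to (22.687, 8.372) in the un-rotated model frame. The nearest boundary edge runs (24.00, 14.00)→(24.00, 0.00); distance from the point to it = 1.31 mm. The point is inside the cross-section, 1.31 mm from the nearest boundary — within the 1.6 mm shell band (2 × 0.8).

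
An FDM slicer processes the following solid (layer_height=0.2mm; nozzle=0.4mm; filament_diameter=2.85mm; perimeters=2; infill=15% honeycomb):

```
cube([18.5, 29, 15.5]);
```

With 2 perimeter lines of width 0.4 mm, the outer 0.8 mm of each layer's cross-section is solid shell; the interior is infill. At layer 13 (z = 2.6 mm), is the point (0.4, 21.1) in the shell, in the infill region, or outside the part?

shell

At z = 2.6 mm: the cube is present — its section is the full 18.5×29 rectangle. Overall, the cross-section is a single solid region. The nearest boundary edge runs (0.00, 29.00)→(0.00, 0.00); distance from the point to it = 0.40 mm. The point is inside the cross-section, 0.40 mm from the nearest boundary — within the 0.8 mm shell band (2 × 0.4).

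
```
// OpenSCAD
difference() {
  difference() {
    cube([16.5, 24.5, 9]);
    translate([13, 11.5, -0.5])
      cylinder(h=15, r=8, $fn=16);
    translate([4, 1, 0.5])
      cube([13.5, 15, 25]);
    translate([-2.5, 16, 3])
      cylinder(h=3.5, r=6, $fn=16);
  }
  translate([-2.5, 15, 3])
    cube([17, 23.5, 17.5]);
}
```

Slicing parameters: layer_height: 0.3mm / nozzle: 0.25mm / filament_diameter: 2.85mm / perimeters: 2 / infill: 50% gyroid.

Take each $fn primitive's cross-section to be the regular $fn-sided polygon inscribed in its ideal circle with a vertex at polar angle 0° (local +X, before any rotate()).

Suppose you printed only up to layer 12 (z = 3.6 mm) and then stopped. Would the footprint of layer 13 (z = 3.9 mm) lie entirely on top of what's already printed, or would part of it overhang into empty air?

Compare the two slices. At z = 3.6: the cube is present — its section is the full 16.5×24.5 rectangle (area 404.25 mm²); the cylinder at (13, 11.5): section is a regular 16-gon, circumradius r=8 (area = (16/2)·8.000²·sin(360°/16) = 195.93 mm²); the cube at (4, 1) is present — its section is the full 13.5×15 rectangle (area 202.50 mm²); the r=6 cylinder at (-2.5, 16) gives a regular 16-gon of circumradius 6 (constant along its height) (area = (16/2)·6.000²·sin(360°/16) = 110.21 mm²); Subtracting the remaining from the first: starting from the 16.5×24.5 cube (404.25 mm²), the r=8 cylinder at (13, 11.5) partially overlaps it — only the 151.44 mm² overlap (of its 195.93 mm²) is removed, clipping the outline; the 13.5×15 cube at (4, 1) partially overlaps it — only the 62.53 mm² overlap (of its 202.50 mm²) is removed, clipping the outline; the r=6 cylinder at (-2.5, 16) partially overlaps it — only the 26.37 mm² overlap (of its 110.21 mm²) is removed, clipping the outline — area = 163.91 mm²; the cube at (-2.5, 15) (footprint 17×23.5) is included at this height (area 399.50 mm²); Subtracting the remaining from the first: starting from that combined region (163.91 mm²), the 17×23.5 cube at (-2.5, 15) partially overlaps it — only the 90.16 mm² overlap (of its 399.50 mm²) is removed, clipping the outline — area = 73.76 mm². At z = 3.9: the cube is present — its section is the full 16.5×24.5 rectangle (area 404.25 mm²); the r=8 cylinder at (13, 11.5) gives a regular 16-gon of circumradius 8 (constant along its height) (area = (16/2)·8.000²·sin(360°/16) = 195.93 mm²); the 13.5×15 cube at (4, 1) contributes its full rectangle (area 202.50 mm²); the r=6 cylinder at (-2.5, 16) gives a regular 16-gon of circumradius 6 (constant along its height) (area = (16/2)·6.000²·sin(360°/16) = 110.21 mm²); Taking the first minus the rest: starting from the 16.5×24.5 cube (404.25 mm²), the r=8 cylinder at (13, 11.5) partially overlaps it — only the 151.44 mm² overlap (of its 195.93 mm²) is removed, clipping the outline; the 13.5×15 cube at (4, 1) partially overlaps it — only the 62.53 mm² overlap (of its 202.50 mm²) is removed, clipping the outline; the r=6 cylinder at (-2.5, 16) partially overlaps it — only the 26.37 mm² overlap (of its 110.21 mm²) is removed, clipping the outline — area = 163.91 mm²; the cube at (-2.5, 15) (footprint 17×23.5) is included at this height (area 399.50 mm²); After the difference (first − rest): starting from that combined region (163.91 mm²), the 17×23.5 cube at (-2.5, 15) partially overlaps it — only the 90.16 mm² overlap (of its 399.50 mm²) is removed, clipping the outline — area = 73.76 mm². Checking containment: the cross-section at z = 3.9 is a subset of the cross-section at z = 3.6.

entirely on top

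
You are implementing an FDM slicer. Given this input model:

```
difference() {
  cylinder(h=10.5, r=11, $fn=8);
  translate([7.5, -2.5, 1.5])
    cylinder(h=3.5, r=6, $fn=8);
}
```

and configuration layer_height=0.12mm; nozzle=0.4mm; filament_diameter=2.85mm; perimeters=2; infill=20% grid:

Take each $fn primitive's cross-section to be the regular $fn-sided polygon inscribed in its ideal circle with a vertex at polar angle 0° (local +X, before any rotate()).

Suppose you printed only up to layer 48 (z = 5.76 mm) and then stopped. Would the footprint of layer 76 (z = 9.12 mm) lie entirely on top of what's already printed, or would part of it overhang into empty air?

entirely on top

Compare the two slices. At z = 5.76: the r=11 cylinder gives a regular 8-gon of circumradius 11 (constant along its height) (area = (8/2)·11.000²·sin(360°/8) = 342.24 mm²); the cylinder at (7.5, -2.5) is absent (z outside [1.5, 5]); After the difference (first − rest): none of the subtracted shapes is present at this height, so the r=11 cylinder is unchanged — area = 342.24 mm². At z = 9.12: the cylinder: section is a regular 8-gon, circumradius r=11 (area = (8/2)·11.000²·sin(360°/8) = 342.24 mm²); the cylinder at (7.5, -2.5) is absent (z outside [1.5, 5]); Subtracting the remaining from the first: none of the subtracted shapes is present at this height, so the r=11 cylinder is unchanged — area = 342.24 mm². Checking containment: the cross-section at z = 9.12 is a subset of the cross-section at z = 5.76.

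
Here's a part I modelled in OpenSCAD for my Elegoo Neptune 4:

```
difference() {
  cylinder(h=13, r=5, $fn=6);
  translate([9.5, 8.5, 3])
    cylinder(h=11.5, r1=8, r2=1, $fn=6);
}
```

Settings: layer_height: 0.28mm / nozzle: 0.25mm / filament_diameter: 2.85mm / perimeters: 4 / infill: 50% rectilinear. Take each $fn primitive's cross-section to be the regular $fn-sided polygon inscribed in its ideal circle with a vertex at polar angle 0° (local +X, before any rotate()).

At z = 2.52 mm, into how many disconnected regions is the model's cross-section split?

1

At z = 2.52 mm: the cylinder: section is a regular 6-gon, circumradius r=5; the cone at (9.5, 8.5) is not intersected at this z (z outside [3, 14.5]); After the difference (first − rest): none of the subtracted shapes is present at this height, so the r=5 cylinder is unchanged — 1 connected region. The result has 1 disconnected region.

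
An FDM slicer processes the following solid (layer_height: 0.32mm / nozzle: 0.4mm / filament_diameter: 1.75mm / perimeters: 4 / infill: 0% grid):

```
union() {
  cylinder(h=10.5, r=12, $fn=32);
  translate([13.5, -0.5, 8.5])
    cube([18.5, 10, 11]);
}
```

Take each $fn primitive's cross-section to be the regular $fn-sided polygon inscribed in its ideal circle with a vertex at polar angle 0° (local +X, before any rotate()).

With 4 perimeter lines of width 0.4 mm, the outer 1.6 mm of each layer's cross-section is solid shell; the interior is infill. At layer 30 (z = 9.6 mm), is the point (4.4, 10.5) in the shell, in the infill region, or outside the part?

shell

At z = 9.6 mm: the r=12 cylinder gives a regular 32-gon of circumradius 12 (constant along its height); the 18.5×10 cube at (13.5, -0.5) contributes its full rectangle; Combining (union): the 2 present regions are separate (no shared area or edge), so areas and boundary lengths simply add and each stays a separate island — 2 connected regions. Overall, the cross-section has 2 separate islands. The nearest boundary edge runs (4.59, 11.09)→(6.67, 9.98); distance from the point to it = 0.61 mm. (Shell/infill is judged within the island containing the point — the largest one.) The point is inside the cross-section, 0.61 mm from the nearest boundary — within the 1.6 mm shell band (4 × 0.4).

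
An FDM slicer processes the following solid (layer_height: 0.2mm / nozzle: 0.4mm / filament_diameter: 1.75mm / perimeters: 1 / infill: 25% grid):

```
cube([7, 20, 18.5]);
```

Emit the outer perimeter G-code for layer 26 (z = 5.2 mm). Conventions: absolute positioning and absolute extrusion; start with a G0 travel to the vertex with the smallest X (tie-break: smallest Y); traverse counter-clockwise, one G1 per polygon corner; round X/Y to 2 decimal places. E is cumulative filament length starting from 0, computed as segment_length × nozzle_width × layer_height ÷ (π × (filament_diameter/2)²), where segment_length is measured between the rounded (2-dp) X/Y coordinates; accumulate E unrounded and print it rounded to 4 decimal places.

At z = 5.2 mm: the 7×20 cube contributes its full rectangle. The outline is a single polygon with 4 vertices. Extrusion per mm of travel: 0.4 × 0.2 / (π × 0.875²) = 0.033260. Accumulating E over each segment gives final E = 1.7960.

G0 X0.00 Y0.00 Z5.20
G1 X7.00 Y0.00 E0.2328
G1 X7.00 Y20.00 E0.8980
G1 X0.00 Y20.00 E1.1308
G1 X0.00 Y0.00 E1.7960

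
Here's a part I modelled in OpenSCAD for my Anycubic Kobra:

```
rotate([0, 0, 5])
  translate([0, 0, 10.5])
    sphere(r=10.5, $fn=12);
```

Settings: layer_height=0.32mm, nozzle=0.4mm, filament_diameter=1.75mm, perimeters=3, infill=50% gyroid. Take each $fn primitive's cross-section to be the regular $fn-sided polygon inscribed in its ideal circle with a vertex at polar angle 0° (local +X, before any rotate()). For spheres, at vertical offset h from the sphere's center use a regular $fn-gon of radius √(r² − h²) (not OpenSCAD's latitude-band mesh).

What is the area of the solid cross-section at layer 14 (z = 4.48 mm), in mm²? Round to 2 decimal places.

At z = 4.48 mm: the sphere: section is a regular 12-gon, circumradius = √(r²−h²) = √(10.5²−6.02²) = 8.603 (area = (12/2)·8.603²·sin(360°/12) = 222.03 mm²); (rotated 5° about Z; rotation is an isometry so areas/perimeters/island counts are preserved). Overall, the cross-section is a single solid region. Net area = 222.03 mm².

222.03 mm²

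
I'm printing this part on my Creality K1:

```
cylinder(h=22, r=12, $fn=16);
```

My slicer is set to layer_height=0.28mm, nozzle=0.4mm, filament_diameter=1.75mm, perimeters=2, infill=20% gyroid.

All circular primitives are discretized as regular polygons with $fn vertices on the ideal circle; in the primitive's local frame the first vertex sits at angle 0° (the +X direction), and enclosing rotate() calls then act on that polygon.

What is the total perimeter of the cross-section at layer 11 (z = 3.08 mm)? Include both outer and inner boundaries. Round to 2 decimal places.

At z = 3.08 mm: the cylinder: section is a regular 16-gon, circumradius r=12 (perimeter = 2·16·12.000·sin(180°/16) = 74.91 mm). Overall, the cross-section is a single solid region. Total boundary length (outer) = 74.91 mm.

74.91 mm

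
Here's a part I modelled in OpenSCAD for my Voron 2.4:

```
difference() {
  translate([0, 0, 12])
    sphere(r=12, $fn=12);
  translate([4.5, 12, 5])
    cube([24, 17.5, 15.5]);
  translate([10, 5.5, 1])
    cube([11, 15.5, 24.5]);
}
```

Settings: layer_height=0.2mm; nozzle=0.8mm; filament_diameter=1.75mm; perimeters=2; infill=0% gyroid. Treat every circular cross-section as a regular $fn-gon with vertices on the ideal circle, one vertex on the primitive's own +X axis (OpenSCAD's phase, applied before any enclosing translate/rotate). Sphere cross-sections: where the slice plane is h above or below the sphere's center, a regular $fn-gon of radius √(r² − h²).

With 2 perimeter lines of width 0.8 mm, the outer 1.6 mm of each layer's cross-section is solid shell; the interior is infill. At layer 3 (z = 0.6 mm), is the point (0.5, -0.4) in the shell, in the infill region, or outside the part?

infill

At z = 0.6 mm: the r=12 sphere slices to a regular 12-gon of circumradius 3.747 (√(r²−h²) with h=11.4 from center); the cube at (4.5, 12) is absent (z outside [5, 20.5]); the cube at (10, 5.5) is absent (z outside [1, 25.5]); Subtracting the remaining from the first: none of the subtracted shapes is present at this height, so the r=12 sphere is unchanged — 1 connected region. Overall, the cross-section is a single solid region. The nearest boundary edge runs (1.87, -3.24)→(3.24, -1.87); distance from the point to it = 2.98 mm. The point is inside the cross-section and 2.98 mm from the nearest boundary — more than the 1.6 mm shell width (2 × 0.8), so it's in the infill interior.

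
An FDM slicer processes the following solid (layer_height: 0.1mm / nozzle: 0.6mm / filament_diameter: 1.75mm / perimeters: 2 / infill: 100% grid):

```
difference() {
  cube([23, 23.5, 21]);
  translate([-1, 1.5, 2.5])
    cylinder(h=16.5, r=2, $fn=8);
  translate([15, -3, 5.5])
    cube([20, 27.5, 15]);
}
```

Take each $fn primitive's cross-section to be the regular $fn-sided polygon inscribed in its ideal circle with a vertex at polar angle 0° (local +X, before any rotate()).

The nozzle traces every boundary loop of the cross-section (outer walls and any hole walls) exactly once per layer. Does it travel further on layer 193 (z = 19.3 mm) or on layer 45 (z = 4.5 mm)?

layer 45 (z = 4.5 mm)

Layer 193 (z = 19.3): the cube (footprint 23×23.5) is included at this height (perimeter 93.00 mm); the cylinder at (-1, 1.5) is absent (z outside [2.5, 19]); the 20×27.5 cube at (15, -3) contributes its full rectangle (perimeter 95.00 mm); Taking the first minus the rest: starting from the 23×23.5 cube, the 20×27.5 cube at (15, -3) partially overlaps it — only the 188.00 mm² overlap (of its 550.00 mm²) is removed, clipping the outline — boundary = 77.00 mm. So its perimeter = 77.00 mm. Layer 45 (z = 4.5): the cube (footprint 23×23.5) is included at this height (perimeter 93.00 mm); the r=2 cylinder at (-1, 1.5) contributes a regular 8-gon of circumradius 2 (perimeter = 2·8·2.000·sin(180°/8) = 12.25 mm); the cube at (15, -3) does not reach this height (z outside [5.5, 20.5]); After the difference (first − rest): starting from the 23×23.5 cube, the r=2 cylinder at (-1, 1.5) partially overlaps it — only the 2.06 mm² overlap (of its 11.31 mm²) is removed, clipping the outline — boundary = 93.44 mm. So its perimeter = 93.44 mm. Layer 45 is larger (93.44 vs 77.00 mm).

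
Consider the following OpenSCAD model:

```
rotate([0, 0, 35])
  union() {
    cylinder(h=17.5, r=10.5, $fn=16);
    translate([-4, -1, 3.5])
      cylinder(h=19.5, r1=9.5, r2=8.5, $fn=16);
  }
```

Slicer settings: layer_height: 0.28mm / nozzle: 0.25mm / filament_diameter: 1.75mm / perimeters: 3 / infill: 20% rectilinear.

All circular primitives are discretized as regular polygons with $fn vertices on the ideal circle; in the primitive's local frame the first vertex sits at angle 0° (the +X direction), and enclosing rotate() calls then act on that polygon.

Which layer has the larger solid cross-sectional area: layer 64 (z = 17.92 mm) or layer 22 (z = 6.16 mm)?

Layer 64 (z = 17.92): the cylinder is not intersected at this z (z outside [0, 17.5]); the cone at (-4, -1): at t=0.739 of its height the radius interpolates to r₁+(r₂−r₁)t = 8.761, giving a regular 16-gon of that circumradius (area = (16/2)·8.761²·sin(360°/16) = 234.96 mm²); Merging all regions: only the cone at (-4, -1) is present, so the union is just that shape — area = 234.96 mm²; (whole slice rotated 35° about Z — lengths, areas and connectivity unchanged). So its area = 234.96 mm². Layer 22 (z = 6.16): the cylinder: section is a regular 16-gon, circumradius r=10.5 (area = (16/2)·10.500²·sin(360°/16) = 337.53 mm²); the cone at (-4, -1) (r1=9.5→r2=8.5) has section circumradius 9.364 here — a regular 16-gon (area = (16/2)·9.364²·sin(360°/16) = 268.42 mm²); Merging all regions: the regions partially overlap — summed areas 605.95 mm² minus the doubly-counted overlap 219.67 mm² gives 386.28 mm² — area = 386.28 mm²; (rotated 35° about Z; rotation is an isometry so areas/perimeters/island counts are preserved). So its area = 386.28 mm². Layer 22 is larger (386.28 vs 234.96 mm²).

layer 22 (z = 6.16 mm)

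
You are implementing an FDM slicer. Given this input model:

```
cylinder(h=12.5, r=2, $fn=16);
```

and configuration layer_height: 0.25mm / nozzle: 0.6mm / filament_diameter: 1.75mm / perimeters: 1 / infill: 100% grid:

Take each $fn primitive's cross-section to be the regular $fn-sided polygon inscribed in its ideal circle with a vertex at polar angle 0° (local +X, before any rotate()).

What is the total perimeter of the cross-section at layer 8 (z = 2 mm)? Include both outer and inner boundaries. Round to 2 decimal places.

At z = 2 mm: the r=2 cylinder gives a regular 16-gon of circumradius 2 (constant along its height) (perimeter = 2·16·2.000·sin(180°/16) = 12.49 mm). Overall, the cross-section is a single solid region. Total boundary length (outer) = 12.49 mm.

12.49 mm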